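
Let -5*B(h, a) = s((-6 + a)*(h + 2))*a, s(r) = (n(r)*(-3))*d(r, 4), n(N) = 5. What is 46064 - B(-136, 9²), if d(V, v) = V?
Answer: 2488214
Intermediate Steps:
s(r) = -15*r (s(r) = (5*(-3))*r = -15*r)
B(h, a) = 3*a*(-6 + a)*(2 + h) (B(h, a) = -(-15*(-6 + a)*(h + 2))*a/5 = -(-15*(-6 + a)*(2 + h))*a/5 = -(-3)*a*(-6 + a)*(2 + h) = 3*a*(-6 + a)*(2 + h))
46064 - B(-136, 9²) = 46064 - 3*9²*(-12 - 6*(-136) + 2*9² + 9²*(-136)) = 46064 - 3*81*(-12 + 816 + 2*81 + 81*(-136)) = 46064 - 3*81*(-12 + 816 + 162 - 11016) = 46064 - 3*81*(-10050) = 46064 - 1*(-2442150) = 46064 + 2442150 = 2488214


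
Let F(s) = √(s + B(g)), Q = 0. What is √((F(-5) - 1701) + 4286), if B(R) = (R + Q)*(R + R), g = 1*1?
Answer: √(2585 + I*√3) ≈ 50.843 + 0.017*I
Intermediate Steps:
g = 1
B(R) = 2*R² (B(R) = (R + 0)*(R + R) = R*(2*R) = 2*R²)
F(s) = √(2 + s) (F(s) = √(s + 2*1²) = √(s + 2*1) = √(s + 2) = √(2 + s))
√((F(-5) - 1701) + 4286) = √((√(2 - 5) - 1701) + 4286) = √((√(-3) - 1701) + 4286) = √((I*√3 - 1701) + 4286) = √((-1701 + I*√3) + 4286) = √(2585 + I*√3)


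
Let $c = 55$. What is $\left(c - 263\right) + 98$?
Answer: $-110$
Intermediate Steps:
$\left(c - 263\right) + 98 = \left(55 - 263\right) + 98 = -208 + 98 = -110$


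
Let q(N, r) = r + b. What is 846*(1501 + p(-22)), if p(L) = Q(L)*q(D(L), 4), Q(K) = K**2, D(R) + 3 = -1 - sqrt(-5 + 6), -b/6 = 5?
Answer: -9376218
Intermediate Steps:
b = -30 (b = -6*5 = -30)
D(R) = -5 (D(R) = -3 + (-1 - sqrt(-5 + 6)) = -3 + (-1 - sqrt(1)) = -3 + (-1 - 1*1) = -3 + (-1 - 1) = -3 - 2 = -5)
q(N, r) = -30 + r (q(N, r) = r - 30 = -30 + r)
p(L) = -26*L**2 (p(L) = L**2*(-30 + 4) = L**2*(-26) = -26*L**2)
846*(1501 + p(-22)) = 846*(1501 - 26*(-22)**2) = 846*(1501 - 26*484) = 846*(1501 - 12584) = 846*(-11083) = -9376218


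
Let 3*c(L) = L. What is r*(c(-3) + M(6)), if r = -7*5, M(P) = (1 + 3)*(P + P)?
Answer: -1645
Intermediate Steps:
c(L) = L/3
M(P) = 8*P (M(P) = 4*(2*P) = 8*P)
r = -35
r*(c(-3) + M(6)) = -35*((1/3)*(-3) + 8*6) = -35*(-1 + 48) = -35*47 = -1645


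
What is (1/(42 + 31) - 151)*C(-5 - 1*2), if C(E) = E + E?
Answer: 154308/73 ≈ 2113.8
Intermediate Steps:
C(E) = 2*E
(1/(42 + 31) - 151)*C(-5 - 1*2) = (1/(42 + 31) - 151)*(2*(-5 - 1*2)) = (1/73 - 151)*(2*(-5 - 2)) = (1/73 - 151)*(2*(-7)) = -11022/73*(-14) = 154308/73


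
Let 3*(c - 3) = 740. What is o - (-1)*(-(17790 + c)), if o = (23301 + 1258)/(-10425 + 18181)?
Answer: -419673287/23268 ≈ -18037.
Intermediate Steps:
c = 749/3 (c = 3 + (⅓)*740 = 3 + 740/3 = 749/3 ≈ 249.67)
o = 24559/7756 ≈ 3.1665
o - (-1)*(-(17790 + c)) = 24559/7756 - (-1)*(-(17790 + 749/3)) = 24559/7756 - (-1)*(-1*54119/3) = 24559/7756 - (-1)*(-54119)/3 = 24559/7756 - 1*54119/3 = 24559/7756 - 54119/3 = -419673287/23268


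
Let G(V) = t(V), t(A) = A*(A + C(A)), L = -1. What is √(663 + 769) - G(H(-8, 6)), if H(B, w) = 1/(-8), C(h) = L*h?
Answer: 2*√358 ≈ 37.842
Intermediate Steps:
C(h) = -h
t(A) = 0 (t(A) = A*(A - A) = A*0 = 0)
H(B, w) = -⅛
G(V) = 0
√(663 + 769) - G(H(-8, 6)) = √(663 + 769) - 1*0 = √1432 + 0 = 2*√358 + 0 = 2*√358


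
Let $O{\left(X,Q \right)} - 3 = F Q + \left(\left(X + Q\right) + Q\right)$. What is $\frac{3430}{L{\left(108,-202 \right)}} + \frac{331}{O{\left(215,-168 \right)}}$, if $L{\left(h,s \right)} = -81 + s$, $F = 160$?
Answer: $- \frac{92696813}{7640434} \approx -12.132$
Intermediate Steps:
$O{\left(X,Q \right)} = 3 + X + 162 Q$ ($O{\left(X,Q \right)} = 3 + \left(160 Q + \left(\left(X + Q\right) + Q\right)\right) = 3 + \left(160 Q + \left(\left(Q + X\right) + Q\right)\right) = 3 + \left(160 Q + \left(X + 2 Q\right)\right) = 3 + \left(X + 162 Q\right) = 3 + X + 162 Q$)
$\frac{3430}{L{\left(108,-202 \right)}} + \frac{331}{O{\left(215,-168 \right)}} = \frac{3430}{-81 - 202} + \frac{331}{3 + 215 + 162 \left(-168\right)} = \frac{3430}{-283} + \frac{331}{3 + 215 - 27216} = 3430 \left(- \frac{1}{283}\right) + \frac{331}{-26998} = - \frac{3430}{283} + 331 \left(- \frac{1}{26998}\right) = - \frac{3430}{283} - \frac{331}{26998} = - \frac{92696813}{7640434}$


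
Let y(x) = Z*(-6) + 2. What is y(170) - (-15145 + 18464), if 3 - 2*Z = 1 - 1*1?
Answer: -3326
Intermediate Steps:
Z = 3/2 (Z = 3/2 - (1 - 1*1)/2 = 3/2 - (1 - 1)/2 = 3/2 - 1/2*0 = 3/2 + 0 = 3/2 ≈ 1.5000)
y(x) = -7 (y(x) = (3/2)*(-6) + 2 = -9 + 2 = -7)
y(170) - (-15145 + 18464) = -7 - (-15145 + 18464) = -7 - 1*3319 = -7 - 3319 = -3326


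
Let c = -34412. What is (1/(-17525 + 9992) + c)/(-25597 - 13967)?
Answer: 259225597/298035612 ≈ 0.86978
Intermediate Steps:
(1/(-17525 + 9992) + c)/(-25597 - 13967) = (1/(-17525 + 9992) - 34412)/(-25597 - 13967) = (1/(-7533) - 34412)/(-39564) = (-1/7533 - 34412)*(-1/39564) = -259225597/7533*(-1/39564) = 259225597/298035612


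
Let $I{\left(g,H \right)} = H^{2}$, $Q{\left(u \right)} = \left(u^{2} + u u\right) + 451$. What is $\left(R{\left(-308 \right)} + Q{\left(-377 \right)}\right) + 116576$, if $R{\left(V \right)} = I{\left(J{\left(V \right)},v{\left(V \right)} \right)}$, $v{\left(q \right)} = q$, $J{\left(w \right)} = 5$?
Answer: $496149$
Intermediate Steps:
$Q{\left(u \right)} = 451 + 2 u^{2}$ ($Q{\left(u \right)} = \left(u^{2} + u^{2}\right) + 451 = 2 u^{2} + 451 = 451 + 2 u^{2}$)
$R{\left(V \right)} = V^{2}$
$\left(R{\left(-308 \right)} + Q{\left(-377 \right)}\right) + 116576 = \left(\left(-308\right)^{2} + \left(451 + 2 \left(-377\right)^{2}\right)\right) + 116576 = \left(94864 + \left(451 + 2 \cdot 142129\right)\right) + 116576 = \left(94864 + \left(451 + 284258\right)\right) + 116576 = \left(94864 + 284709\right) + 116576 = 379573 + 116576 = 496149$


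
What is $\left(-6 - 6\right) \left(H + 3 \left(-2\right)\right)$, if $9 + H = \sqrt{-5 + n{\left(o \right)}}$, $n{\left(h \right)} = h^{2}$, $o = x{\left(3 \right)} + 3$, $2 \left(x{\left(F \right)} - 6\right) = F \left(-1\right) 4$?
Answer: $156$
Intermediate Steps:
$x{\left(F \right)} = 6 - 2 F$ ($x{\left(F \right)} = 6 + \frac{F \left(-1\right) 4}{2} = 6 + \frac{- F 4}{2} = 6 + \frac{\left(-4\right) F}{2} = 6 - 2 F$)
$o = 3$ ($o = \left(6 - 6\right) + 3 = 0 + 3 = 3$)
$H = -7$ ($H = -9 + \sqrt{-5 + 3^{2}} = -9 + \sqrt{-5 + 9} = -9 + \sqrt{4} = -9 + 2 = -7$)
$\left(-6 - 6\right) \left(H + 3 \left(-2\right)\right) = \left(-6 - 6\right) \left(-7 + 3 \left(-2\right)\right) = - 12 \left(-7 - 6\right) = \left(-12\right) \left(-13\right) = 156$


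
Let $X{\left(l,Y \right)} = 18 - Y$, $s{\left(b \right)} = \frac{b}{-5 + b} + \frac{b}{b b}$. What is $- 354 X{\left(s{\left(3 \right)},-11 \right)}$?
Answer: $-10266$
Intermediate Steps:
$s{\left(b \right)} = \frac{1}{b} + \frac{b}{-5 + b}$ ($s{\left(b \right)} = \frac{b}{-5 + b} + \frac{b}{b^{2}} = \frac{b}{-5 + b} + \frac{1}{b} = \frac{1}{b} + \frac{b}{-5 + b}$)
$- 354 X{\left(s{\left(3 \right)},-11 \right)} = - 354 \left(18 - -11\right) = - 354 \left(18 + 11\right) = \left(-354\right) 29 = -10266$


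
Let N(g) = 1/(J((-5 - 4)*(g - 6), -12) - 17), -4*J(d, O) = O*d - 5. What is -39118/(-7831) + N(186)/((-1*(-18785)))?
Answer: 14331421248566/2868995348505 ≈ 4.9953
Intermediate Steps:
J(d, O) = 5/4 - O*d/4 (J(d, O) = -(O*d - 5)/4 = -(-5 + O*d)/4 = 5/4 - O*d/4)
N(g) = 1/(585/4 - 27*g) (N(g) = 1/((5/4 - ¼*(-12)*(-5 - 4)*(g - 6)) - 17) = 1/((5/4 - ¼*(-12)*(-9*(-6 + g))) - 17) = 1/((5/4 - ¼*(-12)*(54 - 9*g)) - 17) = 1/((5/4 + (162 - 27*g)) - 17) = 1/((653/4 - 27*g) - 17) = 1/(585/4 - 27*g))
-39118/(-7831) + N(186)/((-1*(-18785))) = -39118/(-7831) + (-4/(-585 + 108*186))/((-1*(-18785))) = -39118*(-1/7831) - 4/(-585 + 20088)/18785 = 39118/7831 - 4/19503*(1/18785) = 39118/7831 - 4*1/19503*(1/18785) = 39118/7831 - 4/19503*1/18785 = 39118/7831 - 4/366363855 = 14331421248566/2868995348505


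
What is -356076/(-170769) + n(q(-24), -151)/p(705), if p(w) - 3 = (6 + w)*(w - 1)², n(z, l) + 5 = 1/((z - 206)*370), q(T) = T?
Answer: 3559310926028333377/1706995056288806700 ≈ 2.0851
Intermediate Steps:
n(z, l) = -5 + 1/(370*(-206 + z)) (n(z, l) = -5 + 1/((z - 206)*370) = -5 + (1/370)/(-206 + z) = -5 + 1/(370*(-206 + z)))
p(w) = 3 + (-1 + w)²*(6 + w) (p(w) = 3 + (6 + w)*(w - 1)² = 3 + (6 + w)*(-1 + w)² = 3 + (-1 + w)²*(6 + w))
-356076/(-170769) + n(q(-24), -151)/p(705) = -356076/(-170769) + ((381101 - 1850*(-24))/(370*(-206 - 24)))/(9 + 705³ - 11*705 + 4*705²) = -356076*(-1/170769) + ((1/370)*(381101 + 44400)/(-230))/(9 + 350402625 - 7755 + 4*497025) = 118692/56923 + ((1/370)*(-1/230)*425501)/(9 + 350402625 - 7755 + 1988100) = 118692/56923 - 425501/85100/352382979 = 118692/56923 - 425501/85100*1/352382979 = 118692/56923 - 425501/29987791512900 = 3559310926028333377/1706995056288806700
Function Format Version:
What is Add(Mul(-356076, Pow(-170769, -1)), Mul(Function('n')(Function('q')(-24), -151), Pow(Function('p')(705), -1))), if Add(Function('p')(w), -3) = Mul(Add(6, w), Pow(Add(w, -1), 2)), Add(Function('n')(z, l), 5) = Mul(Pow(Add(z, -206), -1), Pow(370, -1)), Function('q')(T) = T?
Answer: Rational(3559310926028333377, 1706995056288806700) ≈ 2.0851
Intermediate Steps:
Function('n')(z, l) = Add(-5, Mul(Rational(1, 370), Pow(Add(-206, z), -1))) (Function('n')(z, l) = Add(-5, Mul(Pow(Add(z, -206), -1), Pow(370, -1))) = Add(-5, Mul(Pow(Add(-206, z), -1), Rational(1, 370))) = Add(-5, Mul(Rational(1, 370), Pow(Add(-206, z), -1))))
Function('p')(w) = Add(3, Mul(Pow(Add(-1, w), 2), Add(6, w))) (Function('p')(w) = Add(3, Mul(Add(6, w), Pow(Add(w, -1), 2))) = Add(3, Mul(Add(6, w), Pow(Add(-1, w), 2))) = Add(3, Mul(Pow(Add(-1, w), 2), Add(6, w))))
Add(Mul(-356076, Pow(-170769, -1)), Mul(Function('n')(Function('q')(-24), -151), Pow(Function('p')(705), -1))) = Add(Mul(-356076, Pow(-170769, -1)), Mul(Mul(Rational(1, 370), Pow(Add(-206, -24), -1), Add(381101, Mul(-1850, -24))), Pow(Add(9, Pow(705, 3), Mul(-11, 705), Mul(4, Pow(705, 2))), -1))) = Add(Mul(-356076, Rational(-1, 170769)), Mul(Mul(Rational(1, 370), Pow(-230, -1), Add(381101, 44400)), Pow(Add(9, 350402625, -7755, Mul(4, 497025)), -1))) = Add(Rational(118692, 56923), Mul(Mul(Rational(1, 370), Rational(-1, 230), 425501), Pow(Add(9, 350402625, -7755, 1988100), -1))) = Add(Rational(118692, 56923), Mul(Rational(-425501, 85100), Pow(352382979, -1))) = Add(Rational(118692, 56923), Mul(Rational(-425501, 85100), Rational(1, 352382979))) = Add(Rational(118692, 56923), Rational(-425501, 29987791512900)) = Rational(3559310926028333377, 1706995056288806700)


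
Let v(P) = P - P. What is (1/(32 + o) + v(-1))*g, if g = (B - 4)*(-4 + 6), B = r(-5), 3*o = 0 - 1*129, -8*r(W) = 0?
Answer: 8/11 ≈ 0.72727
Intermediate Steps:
r(W) = 0 (r(W) = -⅛*0 = 0)
o = -43 (o = (0 - 1*129)/3 = (0 - 129)/3 = (⅓)*(-129) = -43)
B = 0
g = -8 (g = (0 - 4)*(-4 + 6) = -4*2 = -8)
v(P) = 0
(1/(32 + o) + v(-1))*g = (1/(32 - 43) + 0)*(-8) = (1/(-11) + 0)*(-8) = (-1/11 + 0)*(-8) = -1/11*(-8) = 8/11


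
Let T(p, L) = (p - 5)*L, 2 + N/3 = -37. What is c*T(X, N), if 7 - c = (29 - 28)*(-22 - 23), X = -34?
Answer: 237276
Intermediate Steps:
N = -117 (N = -6 + 3*(-37) = -6 - 111 = -117)
T(p, L) = L*(-5 + p) (T(p, L) = (-5 + p)*L = L*(-5 + p))
c = 52 (c = 7 - (29 - 28)*(-22 - 23) = 7 - (-45) = 7 - 1*(-45) = 7 + 45 = 52)
c*T(X, N) = 52*(-117*(-5 - 34)) = 52*(-117*(-39)) = 52*4563 = 237276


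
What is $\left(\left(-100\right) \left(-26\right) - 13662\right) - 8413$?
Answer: $-19475$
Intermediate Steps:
$\left(\left(-100\right) \left(-26\right) - 13662\right) - 8413 = \left(2600 - 13662\right) - 8413 = -11062 - 8413 = -19475$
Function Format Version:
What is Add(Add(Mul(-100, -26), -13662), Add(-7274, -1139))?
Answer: -19475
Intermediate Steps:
Add(Add(Mul(-100, -26), -13662), Add(-7274, -1139)) = Add(Add(2600, -13662), -8413) = Add(-11062, -8413) = -19475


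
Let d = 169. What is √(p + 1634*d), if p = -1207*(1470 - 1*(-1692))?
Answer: 2*I*√885097 ≈ 1881.6*I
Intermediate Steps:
p = -3816534 (p = -1207*(1470 + 1692) = -1207*3162 = -3816534)
√(p + 1634*d) = √(-3816534 + 1634*169) = √(-3816534 + 276146) = √(-3540388) = 2*I*√885097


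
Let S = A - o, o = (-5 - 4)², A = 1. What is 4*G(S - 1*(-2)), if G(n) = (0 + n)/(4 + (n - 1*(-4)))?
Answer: 156/35 ≈ 4.4571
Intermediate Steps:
o = 81 (o = (-9)² = 81)
S = -80 (S = 1 - 1*81 = 1 - 81 = -80)
G(n) = n/(8 + n) (G(n) = n/(4 + (n + 4)) = n/(4 + (4 + n)) = n/(8 + n))
4*G(S - 1*(-2)) = 4*((-80 - 1*(-2))/(8 + (-80 - 1*(-2)))) = 4*((-80 + 2)/(8 + (-80 + 2))) = 4*(-78/(8 - 78)) = 4*(-78/(-70)) = 4*(-78*(-1/70)) = 4*(39/35) = 156/35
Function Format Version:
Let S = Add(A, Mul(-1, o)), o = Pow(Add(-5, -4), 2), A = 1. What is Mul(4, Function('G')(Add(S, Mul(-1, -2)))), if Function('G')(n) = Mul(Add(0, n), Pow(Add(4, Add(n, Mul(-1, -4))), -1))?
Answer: Rational(156, 35) ≈ 4.4571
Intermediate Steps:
o = 81 (o = Pow(-9, 2) = 81)
S = -80 (S = Add(1, Mul(-1, 81)) = Add(1, -81) = -80)
Function('G')(n) = Mul(n, Pow(Add(8, n), -1)) (Function('G')(n) = Mul(n, Pow(Add(4, Add(n, 4)), -1)) = Mul(n, Pow(Add(4, Add(4, n)), -1)) = Mul(n, Pow(Add(8, n), -1)))
Mul(4, Function('G')(Add(S, Mul(-1, -2)))) = Mul(4, Mul(Add(-80, Mul(-1, -2)), Pow(Add(8, Add(-80, Mul(-1, -2))), -1))) = Mul(4, Mul(Add(-80, 2), Pow(Add(8, Add(-80, 2)), -1))) = Mul(4, Mul(-78, Pow(Add(8, -78), -1))) = Mul(4, Mul(-78, Pow(-70, -1))) = Mul(4, Mul(-78, Rational(-1, 70))) = Mul(4, Rational(39, 35)) = Rational(156, 35)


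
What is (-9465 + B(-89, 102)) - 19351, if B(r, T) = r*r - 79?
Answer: -20974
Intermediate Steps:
B(r, T) = -79 + r² (B(r, T) = r² - 79 = -79 + r²)
(-9465 + B(-89, 102)) - 19351 = (-9465 + (-79 + (-89)²)) - 19351 = (-9465 + (-79 + 7921)) - 19351 = (-9465 + 7842) - 19351 = -1623 - 19351 = -20974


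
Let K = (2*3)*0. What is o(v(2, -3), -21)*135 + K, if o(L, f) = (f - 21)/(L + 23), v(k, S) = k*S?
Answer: -5670/17 ≈ -333.53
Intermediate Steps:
v(k, S) = S*k
K = 0 (K = 6*0 = 0)
o(L, f) = (-21 + f)/(23 + L)
o(v(2, -3), -21)*135 + K = ((-21 - 21)/(23 - 3*2))*135 + 0 = (-42/(23 - 6))*135 + 0 = (-42/17)*135 + 0 = ((1/17)*(-42))*135 + 0 = -42/17*135 + 0 = -5670/17 + 0 = -5670/17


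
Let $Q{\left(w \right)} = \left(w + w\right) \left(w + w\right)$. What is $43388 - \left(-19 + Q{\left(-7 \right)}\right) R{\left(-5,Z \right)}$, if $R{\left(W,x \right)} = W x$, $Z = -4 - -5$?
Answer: $44273$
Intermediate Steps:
$Z = 1$ ($Z = -4 + 5 = 1$)
$Q{\left(w \right)} = 4 w^{2}$ ($Q{\left(w \right)} = 2 w 2 w = 4 w^{2}$)
$43388 - \left(-19 + Q{\left(-7 \right)}\right) R{\left(-5,Z \right)} = 43388 - \left(-19 + 4 \left(-7\right)^{2}\right) \left(\left(-5\right) 1\right) = 43388 - \left(-19 + 4 \cdot 49\right) \left(-5\right) = 43388 - \left(-19 + 196\right) \left(-5\right) = 43388 - 177 \left(-5\right) = 43388 - -885 = 43388 + 885 = 44273$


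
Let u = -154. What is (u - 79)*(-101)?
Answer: 23533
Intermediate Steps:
(u - 79)*(-101) = (-154 - 79)*(-101) = -233*(-101) = 23533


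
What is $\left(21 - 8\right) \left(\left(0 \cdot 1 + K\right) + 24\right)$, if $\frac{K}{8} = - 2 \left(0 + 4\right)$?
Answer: $-520$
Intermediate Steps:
$K = -64$ ($K = 8 \left(- 2 \left(0 + 4\right)\right) = 8 \left(\left(-2\right) 4\right) = 8 \left(-8\right) = -64$)
$\left(21 - 8\right) \left(\left(0 \cdot 1 + K\right) + 24\right) = \left(21 - 8\right) \left(\left(0 \cdot 1 - 64\right) + 24\right) = \left(21 + \left(-12 + 4\right)\right) \left(\left(0 - 64\right) + 24\right) = \left(21 - 8\right) \left(-64 + 24\right) = 13 \left(-40\right) = -520$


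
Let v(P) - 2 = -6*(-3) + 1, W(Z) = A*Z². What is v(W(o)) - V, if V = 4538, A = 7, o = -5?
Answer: -4517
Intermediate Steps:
W(Z) = 7*Z²
v(P) = 21 (v(P) = 2 + (-6*(-3) + 1) = 2 + (18 + 1) = 2 + 19 = 21)
v(W(o)) - V = 21 - 1*4538 = 21 - 4538 = -4517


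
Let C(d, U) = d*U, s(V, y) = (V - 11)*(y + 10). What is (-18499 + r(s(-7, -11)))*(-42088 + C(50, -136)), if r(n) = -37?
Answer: 906187968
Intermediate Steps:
s(V, y) = (-11 + V)*(10 + y)
C(d, U) = U*d
(-18499 + r(s(-7, -11)))*(-42088 + C(50, -136)) = (-18499 - 37)*(-42088 - 136*50) = -18536*(-42088 - 6800) = -18536*(-48888) = 906187968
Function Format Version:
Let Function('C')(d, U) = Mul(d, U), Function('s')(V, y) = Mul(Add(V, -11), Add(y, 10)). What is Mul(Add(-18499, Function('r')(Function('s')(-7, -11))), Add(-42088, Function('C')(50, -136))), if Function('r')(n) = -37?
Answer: 906187968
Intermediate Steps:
Function('s')(V, y) = Mul(Add(-11, V), Add(10, y))
Function('C')(d, U) = Mul(U, d)
Mul(Add(-18499, Function('r')(Function('s')(-7, -11))), Add(-42088, Function('C')(50, -136))) = Mul(Add(-18499, -37), Add(-42088, Mul(-136, 50))) = Mul(-18536, Add(-42088, -6800)) = Mul(-18536, -48888) = 906187968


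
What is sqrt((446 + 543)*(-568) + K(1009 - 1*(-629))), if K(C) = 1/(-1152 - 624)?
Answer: I*sqrt(110741542383)/444 ≈ 749.5*I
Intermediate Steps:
K(C) = -1/1776 (K(C) = 1/(-1776) = -1/1776)
sqrt((446 + 543)*(-568) + K(1009 - 1*(-629))) = sqrt((446 + 543)*(-568) - 1/1776) = sqrt(989*(-568) - 1/1776) = sqrt(-561752 - 1/1776) = sqrt(-997671553/1776) = I*sqrt(110741542383)/444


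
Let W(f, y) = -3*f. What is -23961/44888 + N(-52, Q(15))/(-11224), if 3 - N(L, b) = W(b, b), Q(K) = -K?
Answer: -33381621/62977864 ≈ -0.53005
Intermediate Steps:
N(L, b) = 3 + 3*b (N(L, b) = 3 - (-3)*b = 3 + 3*b)
-23961/44888 + N(-52, Q(15))/(-11224) = -23961/44888 + (3 + 3*(-1*15))/(-11224) = -23961*1/44888 + (3 + 3*(-15))*(-1/11224) = -23961/44888 + (3 - 45)*(-1/11224) = -23961/44888 - 42*(-1/11224) = -23961/44888 + 21/5612 = -33381621/62977864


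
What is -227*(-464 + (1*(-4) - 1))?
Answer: 106463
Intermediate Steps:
-227*(-464 + (1*(-4) - 1)) = -227*(-464 + (-4 - 1)) = -227*(-464 - 5) = -227*(-469) = 106463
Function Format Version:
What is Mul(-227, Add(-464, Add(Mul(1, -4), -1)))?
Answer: 106463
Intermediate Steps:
Mul(-227, Add(-464, Add(Mul(1, -4), -1))) = Mul(-227, Add(-464, Add(-4, -1))) = Mul(-227, Add(-464, -5)) = Mul(-227, -469) = 106463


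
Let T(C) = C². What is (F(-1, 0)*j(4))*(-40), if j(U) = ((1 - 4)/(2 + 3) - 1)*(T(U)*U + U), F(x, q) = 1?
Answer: 4352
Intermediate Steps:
j(U) = -8*U/5 - 8*U³/5 (j(U) = ((1 - 4)/(2 + 3) - 1)*(U²*U + U) = (-3/5 - 1)*(U³ + U) = (-3*⅕ - 1)*(U + U³) = (-⅗ - 1)*(U + U³) = -8*(U + U³)/5 = -8*U/5 - 8*U³/5)
(F(-1, 0)*j(4))*(-40) = (1*(-8/5*4*(1 + 4²)))*(-40) = (1*(-8/5*4*(1 + 16)))*(-40) = (1*(-8/5*4*17))*(-40) = (1*(-544/5))*(-40) = -544/5*(-40) = 4352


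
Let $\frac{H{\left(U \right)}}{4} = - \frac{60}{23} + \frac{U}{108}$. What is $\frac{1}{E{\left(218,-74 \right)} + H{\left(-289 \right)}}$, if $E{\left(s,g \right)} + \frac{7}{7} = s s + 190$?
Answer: $\frac{621}{29616646} \approx 2.0968 \cdot 10^{-5}$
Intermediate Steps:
$E{\left(s,g \right)} = 189 + s^{2}$ ($E{\left(s,g \right)} = -1 + \left(s s + 190\right) = -1 + \left(s^{2} + 190\right) = -1 + \left(190 + s^{2}\right) = 189 + s^{2}$)
$H{\left(U \right)} = - \frac{240}{23} + \frac{U}{27}$ ($H{\left(U \right)} = 4 \left(- \frac{60}{23} + \frac{U}{108}\right) = - \frac{240}{23} + \frac{U}{27}$)
$\frac{1}{E{\left(218,-74 \right)} + H{\left(-289 \right)}} = \frac{1}{\left(189 + 218^{2}\right) + \left(- \frac{240}{23} + \frac{1}{27} \left(-289\right)\right)} = \frac{1}{\left(189 + 47524\right) - \frac{13127}{621}} = \frac{1}{47713 - \frac{13127}{621}} = \frac{1}{\frac{29616646}{621}} = \frac{621}{29616646}$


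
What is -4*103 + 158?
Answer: -254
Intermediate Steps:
-4*103 + 158 = -412 + 158 = -254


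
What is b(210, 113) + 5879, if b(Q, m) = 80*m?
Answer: 14919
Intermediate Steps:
b(210, 113) + 5879 = 80*113 + 5879 = 9040 + 5879 = 14919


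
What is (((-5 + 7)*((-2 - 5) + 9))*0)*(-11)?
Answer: 0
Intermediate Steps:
(((-5 + 7)*((-2 - 5) + 9))*0)*(-11) = ((2*(-7 + 9))*0)*(-11) = ((2*2)*0)*(-11) = (4*0)*(-11) = 0*(-11) = 0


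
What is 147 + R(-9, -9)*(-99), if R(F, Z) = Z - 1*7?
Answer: 1731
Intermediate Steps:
R(F, Z) = -7 + Z (R(F, Z) = Z - 7 = -7 + Z)
147 + R(-9, -9)*(-99) = 147 + (-7 - 9)*(-99) = 147 - 16*(-99) = 147 + 1584 = 1731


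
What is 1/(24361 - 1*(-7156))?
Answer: 1/31517 ≈ 3.1729e-5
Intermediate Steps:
1/(24361 - 1*(-7156)) = 1/(24361 + 7156) = 1/31517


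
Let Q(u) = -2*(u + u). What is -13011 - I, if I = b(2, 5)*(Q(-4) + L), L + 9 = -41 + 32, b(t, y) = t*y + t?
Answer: -12987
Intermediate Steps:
b(t, y) = t + t*y
Q(u) = -4*u
L = -18 (L = -9 + (-41 + 32) = -9 - 9 = -18)
I = -24 (I = (2*(1 + 5))*(-4*(-4) - 18) = (2*6)*(16 - 18) = 12*(-2) = -24)
-13011 - I = -13011 - 1*(-24) = -13011 + 24 = -12987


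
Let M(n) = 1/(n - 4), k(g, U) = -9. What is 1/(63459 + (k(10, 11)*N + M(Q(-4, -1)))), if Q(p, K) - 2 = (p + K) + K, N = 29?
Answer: 8/505583 ≈ 1.5823e-5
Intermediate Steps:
Q(p, K) = 2 + p + 2*K (Q(p, K) = 2 + ((p + K) + K) = 2 + ((K + p) + K) = 2 + (p + 2*K) = 2 + p + 2*K)
M(n) = 1/(-4 + n)
1/(63459 + (k(10, 11)*N + M(Q(-4, -1)))) = 1/(63459 + (-9*29 + 1/(-4 + (2 - 4 + 2*(-1))))) = 1/(63459 + (-261 + 1/(-4 + (2 - 4 - 2)))) = 1/(63459 + (-261 + 1/(-4 - 4))) = 1/(63459 + (-261 + 1/(-8))) = 1/(63459 + (-261 - ⅛)) = 1/(63459 - 2089/8) = 1/(505583/8) = 8/505583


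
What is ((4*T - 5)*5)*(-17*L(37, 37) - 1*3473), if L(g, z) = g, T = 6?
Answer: -389690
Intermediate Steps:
((4*T - 5)*5)*(-17*L(37, 37) - 1*3473) = ((4*6 - 5)*5)*(-17*37 - 1*3473) = ((24 - 5)*5)*(-629 - 3473) = (19*5)*(-4102) = 95*(-4102) = -389690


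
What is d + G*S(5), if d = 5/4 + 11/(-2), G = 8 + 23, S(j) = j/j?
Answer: 107/4 ≈ 26.750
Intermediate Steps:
S(j) = 1
G = 31
d = -17/4 (d = 5*(1/4) + 11*(-1/2) = 5/4 - 11/2 = -17/4 ≈ -4.2500)
d + G*S(5) = -17/4 + 31*1 = -17/4 + 31 = 107/4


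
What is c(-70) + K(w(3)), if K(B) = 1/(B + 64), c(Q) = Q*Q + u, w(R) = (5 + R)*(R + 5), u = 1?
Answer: 627329/128 ≈ 4901.0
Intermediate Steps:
w(R) = (5 + R)² (w(R) = (5 + R)*(5 + R) = (5 + R)²)
c(Q) = 1 + Q² (c(Q) = Q*Q + 1 = Q² + 1 = 1 + Q²)
K(B) = 1/(64 + B)
c(-70) + K(w(3)) = (1 + (-70)²) + 1/(64 + (5 + 3)²) = (1 + 4900) + 1/(64 + 8²) = 4901 + 1/(64 + 64) = 4901 + 1/128 = 627329/128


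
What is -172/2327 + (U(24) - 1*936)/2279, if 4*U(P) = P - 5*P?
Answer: -2625908/5303233 ≈ -0.49515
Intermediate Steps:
U(P) = -P (U(P) = (P - 5*P)/4 = (-4*P)/4 = -P)
-172/2327 + (U(24) - 1*936)/2279 = -172/2327 + (-1*24 - 1*936)/2279 = -172*1/2327 + (-24 - 936)*(1/2279) = -172/2327 - 960*1/2279 = -172/2327 - 960/2279 = -2625908/5303233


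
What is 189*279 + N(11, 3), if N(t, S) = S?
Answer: 52734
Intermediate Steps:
189*279 + N(11, 3) = 189*279 + 3 = 52731 + 3 = 52734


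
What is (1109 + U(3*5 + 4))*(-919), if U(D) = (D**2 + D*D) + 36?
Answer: -1715773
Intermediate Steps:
U(D) = 36 + 2*D**2 (U(D) = (D**2 + D**2) + 36 = 2*D**2 + 36 = 36 + 2*D**2)
(1109 + U(3*5 + 4))*(-919) = (1109 + (36 + 2*(3*5 + 4)**2))*(-919) = (1109 + (36 + 2*(15 + 4)**2))*(-919) = (1109 + (36 + 2*19**2))*(-919) = (1109 + (36 + 2*361))*(-919) = (1109 + (36 + 722))*(-919) = (1109 + 758)*(-919) = 1867*(-919) = -1715773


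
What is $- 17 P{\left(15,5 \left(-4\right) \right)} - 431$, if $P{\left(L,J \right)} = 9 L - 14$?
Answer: $-2488$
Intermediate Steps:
$P{\left(L,J \right)} = -14 + 9 L$
$- 17 P{\left(15,5 \left(-4\right) \right)} - 431 = - 17 \left(-14 + 9 \cdot 15\right) - 431 = - 17 \left(-14 + 135\right) - 431 = \left(-17\right) 121 - 431 = -2057 - 431 = -2488$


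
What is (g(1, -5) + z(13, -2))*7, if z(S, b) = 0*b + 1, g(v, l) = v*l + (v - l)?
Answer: 14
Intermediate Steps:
g(v, l) = v - l + l*v (g(v, l) = l*v + (v - l) = v - l + l*v)
z(S, b) = 1 (z(S, b) = 0 + 1 = 1)
(g(1, -5) + z(13, -2))*7 = ((1 - 1*(-5) - 5*1) + 1)*7 = ((1 + 5 - 5) + 1)*7 = (1 + 1)*7 = 2*7 = 14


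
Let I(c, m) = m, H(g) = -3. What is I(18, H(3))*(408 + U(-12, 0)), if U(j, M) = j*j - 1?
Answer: -1653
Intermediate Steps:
U(j, M) = -1 + j² (U(j, M) = j² - 1 = -1 + j²)
I(18, H(3))*(408 + U(-12, 0)) = -3*(408 + (-1 + (-12)²)) = -3*(408 + (-1 + 144)) = -3*(408 + 143) = -3*551 = -1653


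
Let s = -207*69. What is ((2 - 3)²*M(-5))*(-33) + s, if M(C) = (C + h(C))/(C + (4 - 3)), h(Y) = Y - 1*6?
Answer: -14415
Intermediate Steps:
h(Y) = -6 + Y (h(Y) = Y - 6 = -6 + Y)
M(C) = (-6 + 2*C)/(1 + C) (M(C) = (C + (-6 + C))/(C + (4 - 3)) = (-6 + 2*C)/(C + 1) = (-6 + 2*C)/(1 + C))
s = -14283
((2 - 3)²*M(-5))*(-33) + s = ((2 - 3)²*(2*(-3 - 5)/(1 - 5)))*(-33) - 14283 = ((-1)²*(2*(-8)/(-4)))*(-33) - 14283 = (1*(2*(-¼)*(-8)))*(-33) - 14283 = (1*4)*(-33) - 14283 = 4*(-33) - 14283 = -132 - 14283 = -14415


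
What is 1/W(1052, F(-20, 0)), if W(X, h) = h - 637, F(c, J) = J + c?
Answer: -1/657 ≈ -0.0015221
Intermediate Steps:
W(X, h) = -637 + h
1/W(1052, F(-20, 0)) = 1/(-637 + (0 - 20)) = 1/(-637 - 20) = 1/(-657) = -1/657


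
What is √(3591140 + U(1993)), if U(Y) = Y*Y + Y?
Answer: √7565182 ≈ 2750.5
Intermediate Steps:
U(Y) = Y + Y² (U(Y) = Y² + Y = Y + Y²)
√(3591140 + U(1993)) = √(3591140 + 1993*(1 + 1993)) = √(3591140 + 1993*1994) = √(3591140 + 3974042) = √7565182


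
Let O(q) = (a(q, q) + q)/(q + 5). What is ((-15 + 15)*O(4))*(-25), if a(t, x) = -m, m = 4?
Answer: 0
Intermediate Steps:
a(t, x) = -4 (a(t, x) = -1*4 = -4)
O(q) = (-4 + q)/(5 + q) (O(q) = (-4 + q)/(q + 5) = (-4 + q)/(5 + q))
((-15 + 15)*O(4))*(-25) = ((-15 + 15)*((-4 + 4)/(5 + 4)))*(-25) = (0*(0/9))*(-25) = (0*((⅑)*0))*(-25) = (0*0)*(-25) = 0*(-25) = 0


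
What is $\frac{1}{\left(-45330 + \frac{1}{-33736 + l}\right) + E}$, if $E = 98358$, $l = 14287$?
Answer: $\frac{19449}{1031341571} \approx 1.8858 \cdot 10^{-5}$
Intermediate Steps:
$\frac{1}{\left(-45330 + \frac{1}{-33736 + l}\right) + E} = \frac{1}{\left(-45330 + \frac{1}{-33736 + 14287}\right) + 98358} = \frac{1}{\left(-45330 + \frac{1}{-19449}\right) + 98358} = \frac{1}{\left(-45330 - \frac{1}{19449}\right) + 98358} = \frac{1}{- \frac{881623171}{19449} + 98358} = \frac{1}{\frac{1031341571}{19449}} = \frac{19449}{1031341571}$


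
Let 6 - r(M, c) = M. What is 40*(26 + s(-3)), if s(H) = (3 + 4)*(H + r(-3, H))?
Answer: 2720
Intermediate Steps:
r(M, c) = 6 - M
s(H) = 63 + 7*H (s(H) = (3 + 4)*(H + (6 - 1*(-3))) = 7*(H + (6 + 3)) = 7*(H + 9) = 7*(9 + H) = 63 + 7*H)
40*(26 + s(-3)) = 40*(26 + (63 + 7*(-3))) = 40*(26 + (63 - 21)) = 40*(26 + 42) = 40*68 = 2720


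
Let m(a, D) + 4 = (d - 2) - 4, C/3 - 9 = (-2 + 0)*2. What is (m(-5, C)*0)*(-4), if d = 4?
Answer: 0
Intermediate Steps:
C = 15 (C = 27 + 3*((-2 + 0)*2) = 27 + 3*(-2*2) = 27 + 3*(-4) = 27 - 12 = 15)
m(a, D) = -6 (m(a, D) = -4 + ((4 - 2) - 4) = -4 + (2 - 4) = -4 - 2 = -6)
(m(-5, C)*0)*(-4) = -6*0*(-4) = 0*(-4) = 0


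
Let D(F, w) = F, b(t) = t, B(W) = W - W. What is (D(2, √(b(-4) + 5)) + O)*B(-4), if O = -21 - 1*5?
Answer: 0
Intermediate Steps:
B(W) = 0
O = -26 (O = -21 - 5 = -26)
(D(2, √(b(-4) + 5)) + O)*B(-4) = (2 - 26)*0 = -24*0 = 0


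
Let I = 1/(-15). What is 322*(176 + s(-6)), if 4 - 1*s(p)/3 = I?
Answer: 303002/5 ≈ 60600.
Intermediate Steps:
I = -1/15 ≈ -0.066667
s(p) = 61/5 (s(p) = 12 - 3*(-1/15) = 12 + 1/5 = 61/5)
322*(176 + s(-6)) = 322*(176 + 61/5) = 322*(941/5) = 303002/5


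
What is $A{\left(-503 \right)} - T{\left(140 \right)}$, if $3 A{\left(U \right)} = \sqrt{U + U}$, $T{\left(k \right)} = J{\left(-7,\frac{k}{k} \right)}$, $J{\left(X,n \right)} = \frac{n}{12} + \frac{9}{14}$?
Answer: $- \frac{61}{84} + \frac{i \sqrt{1006}}{3} \approx -0.72619 + 10.572 i$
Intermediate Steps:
$J{\left(X,n \right)} = \frac{9}{14} + \frac{n}{12}$ ($J{\left(X,n \right)} = n \frac{1}{12} + 9 \cdot \frac{1}{14} = \frac{n}{12} + \frac{9}{14} = \frac{9}{14} + \frac{n}{12}$)
$T{\left(k \right)} = \frac{61}{84}$ ($T{\left(k \right)} = \frac{9}{14} + \frac{k \frac{1}{k}}{12} = \frac{9}{14} + \frac{1}{12} \cdot 1 = \frac{9}{14} + \frac{1}{12} = \frac{61}{84}$)
$A{\left(U \right)} = \frac{\sqrt{2} \sqrt{U}}{3}$ ($A{\left(U \right)} = \frac{\sqrt{U + U}}{3} = \frac{\sqrt{2 U}}{3} = \frac{\sqrt{2} \sqrt{U}}{3}$)
$A{\left(-503 \right)} - T{\left(140 \right)} = \frac{\sqrt{2} \sqrt{-503}}{3} - \frac{61}{84} = \frac{\sqrt{2} i \sqrt{503}}{3} - \frac{61}{84} = \frac{i \sqrt{1006}}{3} - \frac{61}{84} = - \frac{61}{84} + \frac{i \sqrt{1006}}{3}$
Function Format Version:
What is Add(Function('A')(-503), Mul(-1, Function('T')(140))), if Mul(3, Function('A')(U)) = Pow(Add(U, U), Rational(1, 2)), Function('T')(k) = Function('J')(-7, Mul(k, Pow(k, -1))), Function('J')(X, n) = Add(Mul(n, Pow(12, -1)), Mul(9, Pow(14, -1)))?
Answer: Add(Rational(-61, 84), Mul(Rational(1, 3), I, Pow(1006, Rational(1, 2)))) ≈ Add(-0.72619, Mul(10.572, I))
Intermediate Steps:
Function('J')(X, n) = Add(Rational(9, 14), Mul(Rational(1, 12), n)) (Function('J')(X, n) = Add(Mul(n, Rational(1, 12)), Mul(9, Rational(1, 14))) = Add(Mul(Rational(1, 12), n), Rational(9, 14)) = Add(Rational(9, 14), Mul(Rational(1, 12), n)))
Function('T')(k) = Rational(61, 84) (Function('T')(k) = Add(Rational(9, 14), Mul(Rational(1, 12), Mul(k, Pow(k, -1)))) = Add(Rational(9, 14), Mul(Rational(1, 12), 1)) = Add(Rational(9, 14), Rational(1, 12)) = Rational(61, 84))
Function('A')(U) = Mul(Rational(1, 3), Pow(2, Rational(1, 2)), Pow(U, Rational(1, 2))) (Function('A')(U) = Mul(Rational(1, 3), Pow(Add(U, U), Rational(1, 2))) = Mul(Rational(1, 3), Pow(Mul(2, U), Rational(1, 2))) = Mul(Rational(1, 3), Mul(Pow(2, Rational(1, 2)), Pow(U, Rational(1, 2)))) = Mul(Rational(1, 3), Pow(2, Rational(1, 2)), Pow(U, Rational(1, 2))))
Add(Function('A')(-503), Mul(-1, Function('T')(140))) = Add(Mul(Rational(1, 3), Pow(2, Rational(1, 2)), Pow(-503, Rational(1, 2))), Mul(-1, Rational(61, 84))) = Add(Mul(Rational(1, 3), Pow(2, Rational(1, 2)), Mul(I, Pow(503, Rational(1, 2)))), Rational(-61, 84)) = Add(Mul(Rational(1, 3), I, Pow(1006, Rational(1, 2))), Rational(-61, 84)) = Add(Rational(-61, 84), Mul(Rational(1, 3), I, Pow(1006, Rational(1, 2))))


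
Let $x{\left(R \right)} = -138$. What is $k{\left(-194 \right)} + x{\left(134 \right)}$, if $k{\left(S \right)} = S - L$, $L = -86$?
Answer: $-246$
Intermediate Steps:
$k{\left(S \right)} = 86 + S$ ($k{\left(S \right)} = S - -86 = S + 86 = 86 + S$)
$k{\left(-194 \right)} + x{\left(134 \right)} = \left(86 - 194\right) - 138 = -108 - 138 = -246$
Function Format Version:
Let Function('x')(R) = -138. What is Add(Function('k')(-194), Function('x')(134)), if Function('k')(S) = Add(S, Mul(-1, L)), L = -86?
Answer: -246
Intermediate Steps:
Function('k')(S) = Add(86, S) (Function('k')(S) = Add(S, Mul(-1, -86)) = Add(S, 86) = Add(86, S))
Add(Function('k')(-194), Function('x')(134)) = Add(Add(86, -194), -138) = Add(-108, -138) = -246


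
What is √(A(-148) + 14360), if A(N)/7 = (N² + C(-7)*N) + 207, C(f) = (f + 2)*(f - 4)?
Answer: √112157 ≈ 334.90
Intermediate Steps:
C(f) = (-4 + f)*(2 + f) (C(f) = (2 + f)*(-4 + f) = (-4 + f)*(2 + f))
A(N) = 1449 + 7*N² + 385*N (A(N) = 7*((N² + (-8 + (-7)² - 2*(-7))*N) + 207) = 7*((N² + (-8 + 49 + 14)*N) + 207) = 7*((N² + 55*N) + 207) = 7*(207 + N² + 55*N) = 1449 + 7*N² + 385*N)
√(A(-148) + 14360) = √((1449 + 7*(-148)² + 385*(-148)) + 14360) = √((1449 + 7*21904 - 56980) + 14360) = √((1449 + 153328 - 56980) + 14360) = √(97797 + 14360) = √112157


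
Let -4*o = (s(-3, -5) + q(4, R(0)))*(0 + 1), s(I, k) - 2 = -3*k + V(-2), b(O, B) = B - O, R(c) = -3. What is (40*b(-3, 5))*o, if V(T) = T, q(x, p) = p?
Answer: -960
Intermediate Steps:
s(I, k) = -3*k (s(I, k) = 2 + (-3*k - 2) = 2 + (-2 - 3*k) = -3*k)
o = -3 (o = -(-3*(-5) - 3)*(0 + 1)/4 = -(15 - 3)/4 = -3 ≈ -3.0000)
(40*b(-3, 5))*o = (40*(5 - 1*(-3)))*(-3) = (40*(5 + 3))*(-3) = (40*8)*(-3) = 320*(-3) = -960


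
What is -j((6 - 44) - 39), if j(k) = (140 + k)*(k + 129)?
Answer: -3276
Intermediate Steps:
j(k) = (129 + k)*(140 + k) (j(k) = (140 + k)*(129 + k) = (129 + k)*(140 + k))
-j((6 - 44) - 39) = -(18060 + ((6 - 44) - 39)² + 269*((6 - 44) - 39)) = -(18060 + (-38 - 39)² + 269*(-38 - 39)) = -(18060 + (-77)² + 269*(-77)) = -(18060 + 5929 - 20713) = -1*3276 = -3276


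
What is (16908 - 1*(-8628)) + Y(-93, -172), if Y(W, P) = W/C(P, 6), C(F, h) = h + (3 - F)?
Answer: 4621923/181 ≈ 25536.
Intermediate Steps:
C(F, h) = 3 + h - F
Y(W, P) = W/(9 - P) (Y(W, P) = W/(3 + 6 - P) = W/(9 - P))
(16908 - 1*(-8628)) + Y(-93, -172) = (16908 - 1*(-8628)) - 93/(9 - 1*(-172)) = (16908 + 8628) - 93/(9 + 172) = 25536 - 93/181 = 4621923/181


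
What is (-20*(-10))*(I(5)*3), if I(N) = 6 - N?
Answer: 600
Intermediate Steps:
(-20*(-10))*(I(5)*3) = (-20*(-10))*((6 - 1*5)*3) = 200*((6 - 5)*3) = 200*(1*3) = 200*3 = 600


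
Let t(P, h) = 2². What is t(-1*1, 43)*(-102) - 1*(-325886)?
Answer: 325478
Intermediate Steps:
t(P, h) = 4
t(-1*1, 43)*(-102) - 1*(-325886) = 4*(-102) - 1*(-325886) = -408 + 325886 = 325478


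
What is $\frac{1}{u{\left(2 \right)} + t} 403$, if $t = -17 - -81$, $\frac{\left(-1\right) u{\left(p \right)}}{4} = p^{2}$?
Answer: $\frac{403}{48} \approx 8.3958$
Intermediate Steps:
$u{\left(p \right)} = - 4 p^{2}$
$t = 64$ ($t = -17 + 81 = 64$)
$\frac{1}{u{\left(2 \right)} + t} 403 = \frac{1}{- 4 \cdot 2^{2} + 64} \cdot 403 = \frac{1}{\left(-4\right) 4 + 64} \cdot 403 = \frac{1}{-16 + 64} \cdot 403 = \frac{1}{48} \cdot 403 = \frac{403}{48}$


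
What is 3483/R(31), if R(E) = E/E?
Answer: 3483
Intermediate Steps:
R(E) = 1
3483/R(31) = 3483/1 = 3483*1 = 3483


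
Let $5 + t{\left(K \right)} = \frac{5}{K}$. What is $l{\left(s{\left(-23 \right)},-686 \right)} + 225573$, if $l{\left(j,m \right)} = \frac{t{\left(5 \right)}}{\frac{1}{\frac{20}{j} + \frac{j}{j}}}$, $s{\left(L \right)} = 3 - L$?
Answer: $\frac{2932357}{13} \approx 2.2557 \cdot 10^{5}$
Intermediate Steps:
$t{\left(K \right)} = -5 + \frac{5}{K}$
$l{\left(j,m \right)} = -4 - \frac{80}{j}$ ($l{\left(j,m \right)} = \frac{-5 + \frac{5}{5}}{\frac{1}{\frac{20}{j} + \frac{j}{j}}} = \frac{-5 + 5 \cdot \frac{1}{5}}{\frac{1}{\frac{20}{j} + 1}} = \frac{-5 + 1}{\frac{1}{1 + \frac{20}{j}}} = - 4 \left(1 + \frac{20}{j}\right) = -4 - \frac{80}{j}$)
$l{\left(s{\left(-23 \right)},-686 \right)} + 225573 = \left(-4 - \frac{80}{3 - -23}\right) + 225573 = \left(-4 - \frac{80}{3 + 23}\right) + 225573 = \left(-4 - \frac{80}{26}\right) + 225573 = \left(-4 - \frac{40}{13}\right) + 225573 = - \frac{92}{13} + 225573 = \frac{2932357}{13}$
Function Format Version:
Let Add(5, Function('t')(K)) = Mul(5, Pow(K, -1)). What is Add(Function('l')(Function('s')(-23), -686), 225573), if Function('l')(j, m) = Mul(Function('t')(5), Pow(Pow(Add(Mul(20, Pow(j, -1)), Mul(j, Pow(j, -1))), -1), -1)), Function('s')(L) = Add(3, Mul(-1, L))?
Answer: Rational(2932357, 13) ≈ 2.2557e+5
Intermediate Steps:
Function('t')(K) = Add(-5, Mul(5, Pow(K, -1)))
Function('l')(j, m) = Add(-4, Mul(-80, Pow(j, -1))) (Function('l')(j, m) = Mul(Add(-5, Mul(5, Pow(5, -1))), Pow(Pow(Add(Mul(20, Pow(j, -1)), Mul(j, Pow(j, -1))), -1), -1)) = Mul(Add(-5, Mul(5, Rational(1, 5))), Pow(Pow(Add(Mul(20, Pow(j, -1)), 1), -1), -1)) = Mul(Add(-5, 1), Pow(Pow(Add(1, Mul(20, Pow(j, -1))), -1), -1)) = Mul(-4, Add(1, Mul(20, Pow(j, -1)))) = Add(-4, Mul(-80, Pow(j, -1))))
Add(Function('l')(Function('s')(-23), -686), 225573) = Add(Add(-4, Mul(-80, Pow(Add(3, Mul(-1, -23)), -1))), 225573) = Add(Add(-4, Mul(-80, Pow(Add(3, 23), -1))), 225573) = Add(Add(-4, Mul(-80, Pow(26, -1))), 225573) = Add(Add(-4, Mul(-80, Rational(1, 26))), 225573) = Add(Add(-4, Rational(-40, 13)), 225573) = Add(Rational(-92, 13), 225573) = Rational(2932357, 13)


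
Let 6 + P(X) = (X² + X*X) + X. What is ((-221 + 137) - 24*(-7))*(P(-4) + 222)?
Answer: 20496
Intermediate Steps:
P(X) = -6 + X + 2*X² (P(X) = -6 + ((X² + X*X) + X) = -6 + ((X² + X²) + X) = -6 + (2*X² + X) = -6 + (X + 2*X²) = -6 + X + 2*X²)
((-221 + 137) - 24*(-7))*(P(-4) + 222) = ((-221 + 137) - 24*(-7))*((-6 - 4 + 2*(-4)²) + 222) = (-84 + 168)*((-6 - 4 + 2*16) + 222) = 84*((-6 - 4 + 32) + 222) = 84*(22 + 222) = 84*244 = 20496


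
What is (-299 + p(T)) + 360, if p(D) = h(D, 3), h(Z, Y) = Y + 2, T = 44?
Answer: 66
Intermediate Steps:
h(Z, Y) = 2 + Y
p(D) = 5 (p(D) = 2 + 3 = 5)
(-299 + p(T)) + 360 = (-299 + 5) + 360 = -294 + 360 = 66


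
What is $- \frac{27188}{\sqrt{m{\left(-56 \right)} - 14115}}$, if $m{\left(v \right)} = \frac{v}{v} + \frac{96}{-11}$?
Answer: $\frac{13594 i \sqrt{68354}}{15535} \approx 228.78 i$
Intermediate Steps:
$m{\left(v \right)} = - \frac{85}{11}$ ($m{\left(v \right)} = 1 + 96 \left(- \frac{1}{11}\right) = 1 - \frac{96}{11} = - \frac{85}{11}$)
$- \frac{27188}{\sqrt{m{\left(-56 \right)} - 14115}} = - \frac{27188}{\sqrt{- \frac{85}{11} - 14115}} = - \frac{27188}{\sqrt{- \frac{155350}{11}}} = - \frac{27188}{\frac{5}{11} i \sqrt{68354}} = - 27188 \left(- \frac{i \sqrt{68354}}{31070}\right) = \frac{13594 i \sqrt{68354}}{15535}$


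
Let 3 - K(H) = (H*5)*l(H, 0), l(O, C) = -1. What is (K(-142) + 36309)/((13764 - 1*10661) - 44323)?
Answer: -17801/20610 ≈ -0.86371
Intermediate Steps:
K(H) = 3 + 5*H (K(H) = 3 - H*5*(-1) = 3 - 5*H*(-1) = 3 - (-5)*H = 3 + 5*H)
(K(-142) + 36309)/((13764 - 1*10661) - 44323) = ((3 + 5*(-142)) + 36309)/((13764 - 1*10661) - 44323) = ((3 - 710) + 36309)/((13764 - 10661) - 44323) = (-707 + 36309)/(3103 - 44323) = 35602/(-41220) = 35602*(-1/41220) = -17801/20610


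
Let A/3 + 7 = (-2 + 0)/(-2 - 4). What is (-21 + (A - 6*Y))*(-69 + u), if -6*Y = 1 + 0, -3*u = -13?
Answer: 7760/3 ≈ 2586.7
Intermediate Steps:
u = 13/3 (u = -⅓*(-13) = 13/3 ≈ 4.3333)
Y = -⅙ (Y = -(1 + 0)/6 = -⅙*1 = -⅙ ≈ -0.16667)
A = -20 (A = -21 + 3*((-2 + 0)/(-2 - 4)) = -21 + 3*(-2/(-6)) = -21 + 3*(-2*(-⅙)) = -21 + 3*(⅓) = -21 + 1 = -20)
(-21 + (A - 6*Y))*(-69 + u) = (-21 + (-20 - 6*(-⅙)))*(-69 + 13/3) = (-21 + (-20 + 1))*(-194/3) = (-21 - 19)*(-194/3) = -40*(-194/3) = 7760/3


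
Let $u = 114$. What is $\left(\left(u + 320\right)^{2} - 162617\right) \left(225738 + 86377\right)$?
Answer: $8033527985$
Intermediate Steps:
$\left(\left(u + 320\right)^{2} - 162617\right) \left(225738 + 86377\right) = \left(\left(114 + 320\right)^{2} - 162617\right) \left(225738 + 86377\right) = \left(434^{2} - 162617\right) 312115 = \left(188356 - 162617\right) 312115 = 25739 \cdot 312115 = 8033527985$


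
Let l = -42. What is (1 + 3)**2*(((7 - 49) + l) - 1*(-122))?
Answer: 608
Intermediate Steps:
(1 + 3)**2*(((7 - 49) + l) - 1*(-122)) = (1 + 3)**2*(((7 - 49) - 42) - 1*(-122)) = 4**2*((-42 - 42) + 122) = 16*(-84 + 122) = 16*38 = 608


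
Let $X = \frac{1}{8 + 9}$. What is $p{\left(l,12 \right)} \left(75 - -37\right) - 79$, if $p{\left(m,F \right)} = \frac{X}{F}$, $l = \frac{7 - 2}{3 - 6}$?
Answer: $- \frac{4001}{51} \approx -78.451$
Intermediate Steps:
$X = \frac{1}{17} \approx 0.058824$
$l = - \frac{5}{3}$ ($l = \frac{5}{-3} = 5 \left(- \frac{1}{3}\right) = - \frac{5}{3} \approx -1.6667$)
$p{\left(m,F \right)} = \frac{1}{17 F}$
$p{\left(l,12 \right)} \left(75 - -37\right) - 79 = \frac{1}{17 \cdot 12} \left(75 - -37\right) - 79 = \frac{1}{17} \cdot \frac{1}{12} \left(75 + 37\right) - 79 = \frac{1}{204} \cdot 112 - 79 = \frac{28}{51} - 79 = - \frac{4001}{51}$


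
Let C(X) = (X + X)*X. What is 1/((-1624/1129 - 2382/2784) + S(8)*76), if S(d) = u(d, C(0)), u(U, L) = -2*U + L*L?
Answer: -523856/638210645 ≈ -0.00082082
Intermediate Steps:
C(X) = 2*X**2 (C(X) = (2*X)*X = 2*X**2)
u(U, L) = L**2 - 2*U (u(U, L) = -2*U + L**2 = L**2 - 2*U)
S(d) = -2*d (S(d) = (2*0**2)**2 - 2*d = (2*0)**2 - 2*d = 0**2 - 2*d = 0 - 2*d = -2*d)
1/((-1624/1129 - 2382/2784) + S(8)*76) = 1/((-1624/1129 - 2382/2784) - 2*8*76) = 1/((-1624*1/1129 - 2382*1/2784) - 16*76) = 1/((-1624/1129 - 397/464) - 1216) = 1/(-1201749/523856 - 1216) = 1/(-638210645/523856) = -523856/638210645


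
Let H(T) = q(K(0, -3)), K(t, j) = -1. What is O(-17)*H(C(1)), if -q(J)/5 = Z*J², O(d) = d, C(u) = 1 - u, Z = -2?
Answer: -170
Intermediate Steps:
q(J) = 10*J² (q(J) = -(-10)*J² = 10*J²)
H(T) = 10 (H(T) = 10*(-1)² = 10*1 = 10)
O(-17)*H(C(1)) = -17*10 = -170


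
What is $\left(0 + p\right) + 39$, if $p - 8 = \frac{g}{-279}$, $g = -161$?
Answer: $\frac{13274}{279} \approx 47.577$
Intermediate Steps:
$p = \frac{2393}{279}$ ($p = 8 - \frac{161}{-279} = 8 - - \frac{161}{279} = 8 + \frac{161}{279} = \frac{2393}{279} \approx 8.5771$)
$\left(0 + p\right) + 39 = \left(0 + \frac{2393}{279}\right) + 39 = \frac{2393}{279} + 39 = \frac{13274}{279}$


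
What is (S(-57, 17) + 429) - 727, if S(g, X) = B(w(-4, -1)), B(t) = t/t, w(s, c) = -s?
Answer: -297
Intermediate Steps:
B(t) = 1
S(g, X) = 1
(S(-57, 17) + 429) - 727 = (1 + 429) - 727 = 430 - 727 = -297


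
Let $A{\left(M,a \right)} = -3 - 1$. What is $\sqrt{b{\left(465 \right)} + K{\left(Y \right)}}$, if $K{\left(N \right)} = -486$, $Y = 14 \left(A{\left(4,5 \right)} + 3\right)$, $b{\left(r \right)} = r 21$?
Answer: $3 \sqrt{1031} \approx 96.328$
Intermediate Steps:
$A{\left(M,a \right)} = -4$
$b{\left(r \right)} = 21 r$
$Y = -14$ ($Y = 14 \left(-4 + 3\right) = 14 \left(-1\right) = -14$)
$\sqrt{b{\left(465 \right)} + K{\left(Y \right)}} = \sqrt{21 \cdot 465 - 486} = \sqrt{9765 - 486} = \sqrt{9279} = 3 \sqrt{1031}$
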